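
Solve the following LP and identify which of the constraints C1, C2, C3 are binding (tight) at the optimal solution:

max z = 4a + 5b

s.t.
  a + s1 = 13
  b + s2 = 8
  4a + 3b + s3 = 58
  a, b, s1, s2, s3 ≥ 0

At a = 8.5, b = 8, compute slack b - a·x for each constraint:
  C1: 13 − 8.5 = 4.5  (slack)
  C2: 8 − 8 = 0  (binding)
  C3: 58 − 58 = 0  (binding)

Optimal: a = 8.5, b = 8
Binding: C2, C3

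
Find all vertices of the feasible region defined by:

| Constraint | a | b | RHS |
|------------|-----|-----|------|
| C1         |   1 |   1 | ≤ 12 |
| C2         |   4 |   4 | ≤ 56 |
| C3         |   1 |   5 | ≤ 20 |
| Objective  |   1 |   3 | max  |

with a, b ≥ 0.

(0, 0), (12, 0), (10, 2), (0, 4)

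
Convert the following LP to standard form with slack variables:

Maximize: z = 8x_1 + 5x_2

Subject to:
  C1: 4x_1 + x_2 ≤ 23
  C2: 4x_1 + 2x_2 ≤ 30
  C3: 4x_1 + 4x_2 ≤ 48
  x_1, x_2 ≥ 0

max z = 8x_1 + 5x_2

s.t.
  4x_1 + x_2 + s1 = 23
  4x_1 + 2x_2 + s2 = 30
  4x_1 + 4x_2 + s3 = 48
  x_1, x_2, s1, s2, s3 ≥ 0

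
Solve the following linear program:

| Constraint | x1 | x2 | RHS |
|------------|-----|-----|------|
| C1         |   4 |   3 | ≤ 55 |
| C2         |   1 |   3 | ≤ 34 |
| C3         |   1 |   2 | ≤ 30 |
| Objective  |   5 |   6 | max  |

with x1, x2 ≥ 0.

Evaluate the objective at each vertex of the feasible region:
  z(0, 0) = 0
  z(13.75, 0) = 68.75
  z(7, 9) = 89  ←
  z(0, 11.33) = 68
The maximum is at x1 = 7, x2 = 9.

x1 = 7, x2 = 9, z = 89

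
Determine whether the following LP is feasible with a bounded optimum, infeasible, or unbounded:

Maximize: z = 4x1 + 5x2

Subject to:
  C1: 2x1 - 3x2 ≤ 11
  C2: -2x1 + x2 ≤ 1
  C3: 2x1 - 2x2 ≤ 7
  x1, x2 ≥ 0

Unbounded (objective can increase without bound)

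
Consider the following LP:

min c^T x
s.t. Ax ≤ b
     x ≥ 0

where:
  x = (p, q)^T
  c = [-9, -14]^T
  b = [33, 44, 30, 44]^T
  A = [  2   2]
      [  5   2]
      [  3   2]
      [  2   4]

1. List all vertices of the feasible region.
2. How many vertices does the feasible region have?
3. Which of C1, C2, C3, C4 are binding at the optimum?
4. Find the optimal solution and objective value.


1. (0, 0), (8.8, 0), (7, 4.5), (4, 9), (0, 11)
2. 5
3. C3, C4
4. p = 4, q = 9, z = -162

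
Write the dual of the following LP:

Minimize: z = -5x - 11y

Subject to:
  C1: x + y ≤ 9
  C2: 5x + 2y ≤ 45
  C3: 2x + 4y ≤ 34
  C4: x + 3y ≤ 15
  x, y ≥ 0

Primal min cᵀx s.t. Ax ≤ b, x ≥ 0  →  Dual max −bᵀy s.t. Aᵀy ≥ −c, y ≥ 0.

Maximize: z = -9y1 - 45y2 - 34y3 - 15y4

Subject to:
  y1 + 5y2 + 2y3 + y4 ≥ 5
  y1 + 2y2 + 4y3 + 3y4 ≥ 11
  y1, y2, y3, y4 ≥ 0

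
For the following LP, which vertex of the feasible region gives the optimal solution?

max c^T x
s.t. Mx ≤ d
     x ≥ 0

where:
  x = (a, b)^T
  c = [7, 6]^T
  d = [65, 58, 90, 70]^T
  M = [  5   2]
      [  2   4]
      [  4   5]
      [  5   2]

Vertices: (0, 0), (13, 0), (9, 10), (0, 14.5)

Evaluate the objective at each vertex of the feasible region:
  z(0, 0) = 0
  z(13, 0) = 91
  z(9, 10) = 123  ←
  z(0, 14.5) = 87
The maximum is at a = 9, b = 10.

(9, 10)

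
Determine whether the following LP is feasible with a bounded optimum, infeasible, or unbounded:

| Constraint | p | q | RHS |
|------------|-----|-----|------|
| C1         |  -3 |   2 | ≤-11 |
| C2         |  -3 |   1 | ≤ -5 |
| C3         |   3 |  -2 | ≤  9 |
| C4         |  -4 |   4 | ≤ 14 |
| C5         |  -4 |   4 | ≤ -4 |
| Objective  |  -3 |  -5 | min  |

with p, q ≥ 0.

Infeasible (no feasible solution exists)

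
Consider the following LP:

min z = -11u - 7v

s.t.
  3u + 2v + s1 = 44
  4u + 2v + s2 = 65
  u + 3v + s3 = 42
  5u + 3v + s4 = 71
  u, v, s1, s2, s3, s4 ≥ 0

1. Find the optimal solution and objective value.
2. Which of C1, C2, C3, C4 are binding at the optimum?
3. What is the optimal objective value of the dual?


1. u = 10, v = 7, z = -159
2. C1, C4
3. -159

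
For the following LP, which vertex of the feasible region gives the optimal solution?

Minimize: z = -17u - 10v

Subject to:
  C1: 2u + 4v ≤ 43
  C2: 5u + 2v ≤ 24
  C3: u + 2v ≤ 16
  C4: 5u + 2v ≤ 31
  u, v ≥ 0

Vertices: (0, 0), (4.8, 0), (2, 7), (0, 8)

Evaluate the objective at each vertex of the feasible region:
  z(0, 0) = 0
  z(4.8, 0) = -81.6
  z(2, 7) = -104  ←
  z(0, 8) = -80
The minimum is at u = 2, v = 7.

(2, 7)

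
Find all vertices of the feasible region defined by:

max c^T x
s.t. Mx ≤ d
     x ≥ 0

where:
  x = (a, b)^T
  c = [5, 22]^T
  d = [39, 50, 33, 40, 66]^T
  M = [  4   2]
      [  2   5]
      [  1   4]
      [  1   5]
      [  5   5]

(0, 0), (9.75, 0), (6.429, 6.643), (5, 7), (0, 8)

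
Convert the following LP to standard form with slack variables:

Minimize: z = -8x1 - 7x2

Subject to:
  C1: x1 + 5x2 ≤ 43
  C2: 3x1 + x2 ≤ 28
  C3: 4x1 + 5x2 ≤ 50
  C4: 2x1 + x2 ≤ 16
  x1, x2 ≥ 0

min z = -8x1 - 7x2

s.t.
  x1 + 5x2 + s1 = 43
  3x1 + x2 + s2 = 28
  4x1 + 5x2 + s3 = 50
  2x1 + x2 + s4 = 16
  x1, x2, s1, s2, s3, s4 ≥ 0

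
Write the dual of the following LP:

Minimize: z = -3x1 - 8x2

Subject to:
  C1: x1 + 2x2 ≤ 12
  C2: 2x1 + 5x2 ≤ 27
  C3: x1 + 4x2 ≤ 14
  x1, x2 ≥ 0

Primal min cᵀx s.t. Ax ≤ b, x ≥ 0  →  Dual max −bᵀy s.t. Aᵀy ≥ −c, y ≥ 0.

Maximize: z = -12y1 - 27y2 - 14y3

Subject to:
  y1 + 2y2 + y3 ≥ 3
  2y1 + 5y2 + 4y3 ≥ 8
  y1, y2, y3 ≥ 0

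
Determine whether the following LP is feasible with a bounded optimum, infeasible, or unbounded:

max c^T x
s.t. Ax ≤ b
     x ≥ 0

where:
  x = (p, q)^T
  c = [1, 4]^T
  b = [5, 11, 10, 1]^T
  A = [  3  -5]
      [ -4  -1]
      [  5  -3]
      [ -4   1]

Unbounded (objective can increase without bound)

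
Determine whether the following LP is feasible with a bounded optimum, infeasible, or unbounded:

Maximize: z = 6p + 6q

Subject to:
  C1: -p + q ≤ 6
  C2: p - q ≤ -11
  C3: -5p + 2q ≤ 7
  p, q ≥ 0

Infeasible (no feasible solution exists)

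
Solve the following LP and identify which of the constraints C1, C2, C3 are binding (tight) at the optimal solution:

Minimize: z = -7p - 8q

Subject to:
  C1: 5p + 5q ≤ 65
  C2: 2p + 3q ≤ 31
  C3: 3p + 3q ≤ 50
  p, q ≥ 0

At p = 8, q = 5, compute slack b - a·x for each constraint:
  C1: 65 − 65 = 0  (binding)
  C2: 31 − 31 = 0  (binding)
  C3: 50 − 39 = 11  (slack)

Optimal: p = 8, q = 5
Binding: C1, C2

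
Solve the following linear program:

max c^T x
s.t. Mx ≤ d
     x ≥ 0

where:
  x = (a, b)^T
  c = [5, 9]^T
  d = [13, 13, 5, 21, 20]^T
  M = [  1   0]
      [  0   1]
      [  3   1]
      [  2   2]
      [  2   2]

Evaluate the objective at each vertex of the feasible region:
  z(0, 0) = 0
  z(1.667, 0) = 8.333
  z(0, 5) = 45  ←
The maximum is at a = 0, b = 5.

a = 0, b = 5, z = 45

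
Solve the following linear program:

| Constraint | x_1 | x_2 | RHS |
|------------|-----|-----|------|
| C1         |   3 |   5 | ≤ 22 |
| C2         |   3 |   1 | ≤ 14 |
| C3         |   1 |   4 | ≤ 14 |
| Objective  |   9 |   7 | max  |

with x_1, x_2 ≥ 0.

Evaluate the objective at each vertex of the feasible region:
  z(0, 0) = 0
  z(4.667, 0) = 42
  z(4, 2) = 50  ←
  z(2.571, 2.857) = 43.14
  z(0, 3.5) = 24.5
The maximum is at x_1 = 4, x_2 = 2.

x_1 = 4, x_2 = 2, z = 50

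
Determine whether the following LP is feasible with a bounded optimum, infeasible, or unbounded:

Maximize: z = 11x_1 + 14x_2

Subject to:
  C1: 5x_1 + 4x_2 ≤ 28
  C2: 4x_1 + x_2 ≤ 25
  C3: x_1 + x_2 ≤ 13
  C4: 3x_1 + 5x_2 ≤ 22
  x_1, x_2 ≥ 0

Feasible with a bounded optimal solution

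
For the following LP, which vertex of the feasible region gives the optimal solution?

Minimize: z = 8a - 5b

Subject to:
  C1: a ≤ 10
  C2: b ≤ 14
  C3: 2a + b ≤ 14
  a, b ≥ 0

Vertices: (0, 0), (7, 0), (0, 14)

Evaluate the objective at each vertex of the feasible region:
  z(0, 0) = 0
  z(7, 0) = 56
  z(0, 14) = -70  ←
The minimum is at a = 0, b = 14.

(0, 14)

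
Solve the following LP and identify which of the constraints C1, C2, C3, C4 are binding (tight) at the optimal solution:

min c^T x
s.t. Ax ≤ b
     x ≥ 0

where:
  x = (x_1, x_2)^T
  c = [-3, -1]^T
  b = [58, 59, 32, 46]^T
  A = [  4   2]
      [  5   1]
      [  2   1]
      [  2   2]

At x_1 = 10, x_2 = 9, compute slack b - a·x for each constraint:
  C1: 58 − 58 = 0  (binding)
  C2: 59 − 59 = 0  (binding)
  C3: 32 − 29 = 3  (slack)
  C4: 46 − 38 = 8  (slack)

Optimal: x_1 = 10, x_2 = 9
Binding: C1, C2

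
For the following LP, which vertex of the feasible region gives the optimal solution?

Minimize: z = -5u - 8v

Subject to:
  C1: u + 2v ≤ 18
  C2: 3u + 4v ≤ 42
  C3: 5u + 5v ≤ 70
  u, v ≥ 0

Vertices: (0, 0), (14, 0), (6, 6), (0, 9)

Evaluate the objective at each vertex of the feasible region:
  z(0, 0) = 0
  z(14, 0) = -70
  z(6, 6) = -78  ←
  z(0, 9) = -72
The minimum is at u = 6, v = 6.

(6, 6)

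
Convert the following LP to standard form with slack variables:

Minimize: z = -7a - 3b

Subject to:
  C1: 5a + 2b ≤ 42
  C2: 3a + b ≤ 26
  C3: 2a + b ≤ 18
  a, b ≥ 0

min z = -7a - 3b

s.t.
  5a + 2b + s1 = 42
  3a + b + s2 = 26
  2a + b + s3 = 18
  a, b, s1, s2, s3 ≥ 0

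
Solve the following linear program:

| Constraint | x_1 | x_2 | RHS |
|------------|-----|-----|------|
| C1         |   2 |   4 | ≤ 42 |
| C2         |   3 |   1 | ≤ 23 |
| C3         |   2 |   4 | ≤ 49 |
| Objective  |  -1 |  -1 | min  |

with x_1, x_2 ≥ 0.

Evaluate the objective at each vertex of the feasible region:
  z(0, 0) = 0
  z(7.667, 0) = -7.667
  z(5, 8) = -13  ←
  z(0, 10.5) = -10.5
The minimum is at x_1 = 5, x_2 = 8.

x_1 = 5, x_2 = 8, z = -13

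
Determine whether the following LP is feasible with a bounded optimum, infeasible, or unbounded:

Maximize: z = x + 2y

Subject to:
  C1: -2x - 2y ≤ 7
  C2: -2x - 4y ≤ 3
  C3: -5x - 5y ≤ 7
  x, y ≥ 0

Unbounded (objective can increase without bound)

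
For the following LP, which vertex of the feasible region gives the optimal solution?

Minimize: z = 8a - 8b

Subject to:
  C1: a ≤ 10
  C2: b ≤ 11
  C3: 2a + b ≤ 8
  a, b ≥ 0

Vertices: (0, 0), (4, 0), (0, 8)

Evaluate the objective at each vertex of the feasible region:
  z(0, 0) = 0
  z(4, 0) = 32
  z(0, 8) = -64  ←
The minimum is at a = 0, b = 8.

(0, 8)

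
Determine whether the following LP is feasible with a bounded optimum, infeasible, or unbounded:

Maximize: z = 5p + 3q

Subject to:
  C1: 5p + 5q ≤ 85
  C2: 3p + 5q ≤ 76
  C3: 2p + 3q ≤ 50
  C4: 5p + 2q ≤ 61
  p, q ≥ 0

Feasible with a bounded optimal solution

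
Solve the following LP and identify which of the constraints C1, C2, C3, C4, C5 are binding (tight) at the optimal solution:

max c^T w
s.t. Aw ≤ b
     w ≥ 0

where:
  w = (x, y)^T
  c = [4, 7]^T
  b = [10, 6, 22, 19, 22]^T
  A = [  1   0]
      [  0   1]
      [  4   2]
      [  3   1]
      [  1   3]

At x = 2.5, y = 6, compute slack b - a·x for each constraint:
  C1: 10 − 2.5 = 7.5  (slack)
  C2: 6 − 6 = 0  (binding)
  C3: 22 − 22 = 0  (binding)
  C4: 19 − 13.5 = 5.5  (slack)
  C5: 22 − 20.5 = 1.5  (slack)

Optimal: x = 2.5, y = 6
Binding: C2, C3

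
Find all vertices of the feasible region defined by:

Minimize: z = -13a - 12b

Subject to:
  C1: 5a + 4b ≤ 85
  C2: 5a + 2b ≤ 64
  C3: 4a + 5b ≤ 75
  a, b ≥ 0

(0, 0), (12.8, 0), (10, 7), (0, 15)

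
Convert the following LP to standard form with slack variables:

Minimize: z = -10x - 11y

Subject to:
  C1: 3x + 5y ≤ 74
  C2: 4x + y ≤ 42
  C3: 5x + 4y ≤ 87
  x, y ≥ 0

min z = -10x - 11y

s.t.
  3x + 5y + s1 = 74
  4x + y + s2 = 42
  5x + 4y + s3 = 87
  x, y, s1, s2, s3 ≥ 0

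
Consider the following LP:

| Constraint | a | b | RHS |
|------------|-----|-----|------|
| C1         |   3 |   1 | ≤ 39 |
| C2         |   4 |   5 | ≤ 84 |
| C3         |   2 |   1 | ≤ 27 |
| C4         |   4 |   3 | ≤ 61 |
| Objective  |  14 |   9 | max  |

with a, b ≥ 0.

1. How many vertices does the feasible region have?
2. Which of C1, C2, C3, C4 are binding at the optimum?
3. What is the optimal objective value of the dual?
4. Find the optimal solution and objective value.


1. 6
2. C3, C4
3. 203
4. a = 10, b = 7, z = 203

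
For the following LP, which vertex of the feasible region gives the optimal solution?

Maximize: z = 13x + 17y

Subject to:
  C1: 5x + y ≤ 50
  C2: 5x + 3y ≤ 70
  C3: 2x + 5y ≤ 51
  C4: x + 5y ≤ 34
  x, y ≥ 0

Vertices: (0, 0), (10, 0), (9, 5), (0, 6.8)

Evaluate the objective at each vertex of the feasible region:
  z(0, 0) = 0
  z(10, 0) = 130
  z(9, 5) = 202  ←
  z(0, 6.8) = 115.6
The maximum is at x = 9, y = 5.

(9, 5)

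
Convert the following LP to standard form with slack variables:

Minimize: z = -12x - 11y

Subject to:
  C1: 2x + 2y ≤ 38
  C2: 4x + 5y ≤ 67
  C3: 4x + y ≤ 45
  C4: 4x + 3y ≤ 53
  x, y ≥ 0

min z = -12x - 11y

s.t.
  2x + 2y + s1 = 38
  4x + 5y + s2 = 67
  4x + y + s3 = 45
  4x + 3y + s4 = 53
  x, y, s1, s2, s3, s4 ≥ 0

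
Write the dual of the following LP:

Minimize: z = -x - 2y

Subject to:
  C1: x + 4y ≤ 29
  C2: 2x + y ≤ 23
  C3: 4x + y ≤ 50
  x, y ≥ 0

Primal min cᵀx s.t. Ax ≤ b, x ≥ 0  →  Dual max −bᵀy s.t. Aᵀy ≥ −c, y ≥ 0.

Maximize: z = -29y1 - 23y2 - 50y3

Subject to:
  y1 + 2y2 + 4y3 ≥ 1
  4y1 + y2 + y3 ≥ 2
  y1, y2, y3 ≥ 0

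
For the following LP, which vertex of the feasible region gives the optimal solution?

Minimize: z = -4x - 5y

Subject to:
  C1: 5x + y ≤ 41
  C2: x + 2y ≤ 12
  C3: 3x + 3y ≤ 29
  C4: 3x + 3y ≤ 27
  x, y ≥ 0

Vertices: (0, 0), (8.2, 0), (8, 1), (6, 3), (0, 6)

Evaluate the objective at each vertex of the feasible region:
  z(0, 0) = 0
  z(8.2, 0) = -32.8
  z(8, 1) = -37
  z(6, 3) = -39  ←
  z(0, 6) = -30
The minimum is at x = 6, y = 3.

(6, 3)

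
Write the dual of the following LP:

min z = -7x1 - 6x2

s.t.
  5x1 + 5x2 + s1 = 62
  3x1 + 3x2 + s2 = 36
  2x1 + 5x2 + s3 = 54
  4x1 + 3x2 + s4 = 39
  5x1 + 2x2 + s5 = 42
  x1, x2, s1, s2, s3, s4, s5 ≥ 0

Primal min cᵀx s.t. Ax ≤ b, x ≥ 0  →  Dual max −bᵀy s.t. Aᵀy ≥ −c, y ≥ 0.

Maximize: z = -62y1 - 36y2 - 54y3 - 39y4 - 42y5

Subject to:
  5y1 + 3y2 + 2y3 + 4y4 + 5y5 ≥ 7
  5y1 + 3y2 + 5y3 + 3y4 + 2y5 ≥ 6
  y1, y2, y3, y4, y5 ≥ 0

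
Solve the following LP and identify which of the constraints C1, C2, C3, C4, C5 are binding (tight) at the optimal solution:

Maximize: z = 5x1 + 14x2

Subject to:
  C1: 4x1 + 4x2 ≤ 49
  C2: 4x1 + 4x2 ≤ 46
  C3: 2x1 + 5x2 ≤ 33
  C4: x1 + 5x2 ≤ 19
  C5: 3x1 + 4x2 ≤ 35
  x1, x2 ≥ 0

At x1 = 9, x2 = 2, compute slack b - a·x for each constraint:
  C1: 49 − 44 = 5  (slack)
  C2: 46 − 44 = 2  (slack)
  C3: 33 − 28 = 5  (slack)
  C4: 19 − 19 = 0  (binding)
  C5: 35 − 35 = 0  (binding)

Optimal: x1 = 9, x2 = 2
Binding: C4, C5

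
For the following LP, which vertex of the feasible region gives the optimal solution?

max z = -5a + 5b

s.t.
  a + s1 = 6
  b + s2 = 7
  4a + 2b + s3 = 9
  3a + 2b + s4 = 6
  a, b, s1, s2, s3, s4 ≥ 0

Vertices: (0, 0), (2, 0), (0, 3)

Evaluate the objective at each vertex of the feasible region:
  z(0, 0) = 0
  z(2, 0) = -10
  z(0, 3) = 15  ←
The maximum is at a = 0, b = 3.

(0, 3)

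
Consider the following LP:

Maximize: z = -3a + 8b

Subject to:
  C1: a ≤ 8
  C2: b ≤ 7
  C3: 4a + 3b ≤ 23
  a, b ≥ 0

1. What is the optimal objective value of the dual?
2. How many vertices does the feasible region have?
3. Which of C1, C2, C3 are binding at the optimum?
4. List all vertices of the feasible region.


1. 56
2. 4
3. C2
4. (0, 0), (5.75, 0), (0.5, 7), (0, 7)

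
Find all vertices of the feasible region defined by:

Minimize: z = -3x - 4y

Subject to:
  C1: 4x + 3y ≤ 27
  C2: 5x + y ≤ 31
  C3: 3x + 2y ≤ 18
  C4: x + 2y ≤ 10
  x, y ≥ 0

(0, 0), (6, 0), (4, 3), (0, 5)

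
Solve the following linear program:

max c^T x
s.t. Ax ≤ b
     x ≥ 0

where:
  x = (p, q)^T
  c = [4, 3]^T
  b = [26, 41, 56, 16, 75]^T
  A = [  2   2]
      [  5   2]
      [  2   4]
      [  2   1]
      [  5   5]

Evaluate the objective at each vertex of the feasible region:
  z(0, 0) = 0
  z(8, 0) = 32
  z(3, 10) = 42  ←
  z(0, 13) = 39
The maximum is at p = 3, q = 10.

p = 3, q = 10, z = 42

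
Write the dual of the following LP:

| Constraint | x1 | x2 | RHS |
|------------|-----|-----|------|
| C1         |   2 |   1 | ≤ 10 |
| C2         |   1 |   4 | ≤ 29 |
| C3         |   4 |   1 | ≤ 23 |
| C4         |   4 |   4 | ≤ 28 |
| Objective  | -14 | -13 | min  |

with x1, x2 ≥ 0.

Primal min cᵀx s.t. Ax ≤ b, x ≥ 0  →  Dual max −bᵀy s.t. Aᵀy ≥ −c, y ≥ 0.

Maximize: z = -10y1 - 29y2 - 23y3 - 28y4

Subject to:
  2y1 + y2 + 4y3 + 4y4 ≥ 14
  y1 + 4y2 + y3 + 4y4 ≥ 13
  y1, y2, y3, y4 ≥ 0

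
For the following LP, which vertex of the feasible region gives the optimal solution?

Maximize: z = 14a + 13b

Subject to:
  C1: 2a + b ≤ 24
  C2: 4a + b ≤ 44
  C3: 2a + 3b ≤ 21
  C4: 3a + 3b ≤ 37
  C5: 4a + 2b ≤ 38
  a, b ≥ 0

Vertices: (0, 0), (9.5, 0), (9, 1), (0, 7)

Evaluate the objective at each vertex of the feasible region:
  z(0, 0) = 0
  z(9.5, 0) = 133
  z(9, 1) = 139  ←
  z(0, 7) = 91
The maximum is at a = 9, b = 1.

(9, 1)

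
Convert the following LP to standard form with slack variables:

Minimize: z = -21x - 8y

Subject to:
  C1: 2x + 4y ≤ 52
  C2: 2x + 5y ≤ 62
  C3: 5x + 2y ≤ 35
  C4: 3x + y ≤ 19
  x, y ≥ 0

min z = -21x - 8y

s.t.
  2x + 4y + s1 = 52
  2x + 5y + s2 = 62
  5x + 2y + s3 = 35
  3x + y + s4 = 19
  x, y, s1, s2, s3, s4 ≥ 0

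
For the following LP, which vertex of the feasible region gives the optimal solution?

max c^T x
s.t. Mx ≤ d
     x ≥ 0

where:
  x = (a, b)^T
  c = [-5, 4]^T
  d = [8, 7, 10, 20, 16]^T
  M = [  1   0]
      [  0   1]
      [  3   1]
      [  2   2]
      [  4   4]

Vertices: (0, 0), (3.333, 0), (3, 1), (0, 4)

Evaluate the objective at each vertex of the feasible region:
  z(0, 0) = 0
  z(3.333, 0) = -16.67
  z(3, 1) = -11
  z(0, 4) = 16  ←
The maximum is at a = 0, b = 4.

(0, 4)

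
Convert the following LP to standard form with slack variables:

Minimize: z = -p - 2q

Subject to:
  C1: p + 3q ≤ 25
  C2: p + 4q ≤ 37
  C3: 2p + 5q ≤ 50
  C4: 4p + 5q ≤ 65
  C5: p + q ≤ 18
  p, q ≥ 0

min z = -p - 2q

s.t.
  p + 3q + s1 = 25
  p + 4q + s2 = 37
  2p + 5q + s3 = 50
  4p + 5q + s4 = 65
  p + q + s5 = 18
  p, q, s1, s2, s3, s4, s5 ≥ 0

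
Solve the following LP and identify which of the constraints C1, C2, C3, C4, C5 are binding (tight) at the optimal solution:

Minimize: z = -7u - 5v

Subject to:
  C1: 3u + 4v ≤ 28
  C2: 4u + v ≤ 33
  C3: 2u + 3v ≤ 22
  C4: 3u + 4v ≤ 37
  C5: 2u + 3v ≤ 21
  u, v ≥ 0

At u = 8, v = 1, compute slack b - a·x for each constraint:
  C1: 28 − 28 = 0  (binding)
  C2: 33 − 33 = 0  (binding)
  C3: 22 − 19 = 3  (slack)
  C4: 37 − 28 = 9  (slack)
  C5: 21 − 19 = 2  (slack)

Optimal: u = 8, v = 1
Binding: C1, C2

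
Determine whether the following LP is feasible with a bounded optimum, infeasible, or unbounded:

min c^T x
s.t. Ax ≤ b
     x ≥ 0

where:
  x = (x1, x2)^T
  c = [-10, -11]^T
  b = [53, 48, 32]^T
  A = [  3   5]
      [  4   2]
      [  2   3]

Feasible with a bounded optimal solution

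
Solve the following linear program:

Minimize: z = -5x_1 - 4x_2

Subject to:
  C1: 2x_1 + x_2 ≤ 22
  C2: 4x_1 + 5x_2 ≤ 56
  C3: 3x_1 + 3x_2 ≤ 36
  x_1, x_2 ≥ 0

Evaluate the objective at each vertex of the feasible region:
  z(0, 0) = 0
  z(11, 0) = -55
  z(10, 2) = -58  ←
  z(4, 8) = -52
  z(0, 11.2) = -44.8
The minimum is at x_1 = 10, x_2 = 2.

x_1 = 10, x_2 = 2, z = -58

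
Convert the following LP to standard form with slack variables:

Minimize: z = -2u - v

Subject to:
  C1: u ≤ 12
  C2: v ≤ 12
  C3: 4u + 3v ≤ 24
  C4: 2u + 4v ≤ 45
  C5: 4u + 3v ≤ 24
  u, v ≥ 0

min z = -2u - v

s.t.
  u + s1 = 12
  v + s2 = 12
  4u + 3v + s3 = 24
  2u + 4v + s4 = 45
  4u + 3v + s5 = 24
  u, v, s1, s2, s3, s4, s5 ≥ 0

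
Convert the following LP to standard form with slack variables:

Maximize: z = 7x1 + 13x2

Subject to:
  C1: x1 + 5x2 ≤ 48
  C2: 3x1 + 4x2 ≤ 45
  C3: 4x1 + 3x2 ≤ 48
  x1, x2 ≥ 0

max z = 7x1 + 13x2

s.t.
  x1 + 5x2 + s1 = 48
  3x1 + 4x2 + s2 = 45
  4x1 + 3x2 + s3 = 48
  x1, x2, s1, s2, s3 ≥ 0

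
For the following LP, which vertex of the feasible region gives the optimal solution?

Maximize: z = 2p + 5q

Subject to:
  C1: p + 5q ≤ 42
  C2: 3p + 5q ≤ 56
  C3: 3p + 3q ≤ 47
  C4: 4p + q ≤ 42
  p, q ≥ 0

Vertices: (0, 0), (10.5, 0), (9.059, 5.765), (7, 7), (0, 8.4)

Evaluate the objective at each vertex of the feasible region:
  z(0, 0) = 0
  z(10.5, 0) = 21
  z(9.059, 5.765) = 46.94
  z(7, 7) = 49  ←
  z(0, 8.4) = 42
The maximum is at p = 7, q = 7.

(7, 7)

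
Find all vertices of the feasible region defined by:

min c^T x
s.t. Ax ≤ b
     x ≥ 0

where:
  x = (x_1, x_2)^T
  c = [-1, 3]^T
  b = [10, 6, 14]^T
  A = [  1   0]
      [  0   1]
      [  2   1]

(0, 0), (7, 0), (4, 6), (0, 6)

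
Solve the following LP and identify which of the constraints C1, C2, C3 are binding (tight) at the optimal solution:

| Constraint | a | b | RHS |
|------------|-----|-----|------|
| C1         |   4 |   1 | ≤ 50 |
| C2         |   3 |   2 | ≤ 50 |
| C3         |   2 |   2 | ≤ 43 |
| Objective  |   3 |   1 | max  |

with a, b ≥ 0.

At a = 10, b = 10, compute slack b - a·x for each constraint:
  C1: 50 − 50 = 0  (binding)
  C2: 50 − 50 = 0  (binding)
  C3: 43 − 40 = 3  (slack)

Optimal: a = 10, b = 10
Binding: C1, C2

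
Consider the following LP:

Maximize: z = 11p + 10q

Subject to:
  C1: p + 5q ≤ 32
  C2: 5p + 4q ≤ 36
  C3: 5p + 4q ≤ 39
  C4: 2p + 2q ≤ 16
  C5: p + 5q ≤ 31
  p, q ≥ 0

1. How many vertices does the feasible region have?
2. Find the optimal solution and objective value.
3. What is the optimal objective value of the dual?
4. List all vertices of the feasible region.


1. 5
2. p = 4, q = 4, z = 84
3. 84
4. (0, 0), (7.2, 0), (4, 4), (2.25, 5.75), (0, 6.2)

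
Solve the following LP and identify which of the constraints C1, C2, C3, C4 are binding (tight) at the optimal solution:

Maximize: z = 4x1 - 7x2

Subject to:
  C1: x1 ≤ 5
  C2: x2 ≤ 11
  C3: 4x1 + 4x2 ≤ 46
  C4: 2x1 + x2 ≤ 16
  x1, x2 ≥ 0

At x1 = 5, x2 = 0, compute slack b - a·x for each constraint:
  C1: 5 − 5 = 0  (binding)
  C2: 11 − 0 = 11  (slack)
  C3: 46 − 20 = 26  (slack)
  C4: 16 − 10 = 6  (slack)

Optimal: x1 = 5, x2 = 0
Binding: C1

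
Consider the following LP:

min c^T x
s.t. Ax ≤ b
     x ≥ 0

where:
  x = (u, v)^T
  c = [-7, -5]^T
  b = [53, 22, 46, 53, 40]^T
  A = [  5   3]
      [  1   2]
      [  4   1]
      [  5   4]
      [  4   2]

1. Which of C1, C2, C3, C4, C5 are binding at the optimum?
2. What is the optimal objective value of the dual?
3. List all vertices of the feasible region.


1. C4, C5
2. -73
3. (0, 0), (10, 0), (9, 2), (3, 9.5), (0, 11)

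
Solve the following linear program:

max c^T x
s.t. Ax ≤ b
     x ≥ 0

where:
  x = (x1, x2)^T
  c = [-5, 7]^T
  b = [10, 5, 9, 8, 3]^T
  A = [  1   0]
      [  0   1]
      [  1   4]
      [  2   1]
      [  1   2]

Evaluate the objective at each vertex of the feasible region:
  z(0, 0) = 0
  z(3, 0) = -15
  z(0, 1.5) = 10.5  ←
The maximum is at x1 = 0, x2 = 1.5.

x1 = 0, x2 = 1.5, z = 10.5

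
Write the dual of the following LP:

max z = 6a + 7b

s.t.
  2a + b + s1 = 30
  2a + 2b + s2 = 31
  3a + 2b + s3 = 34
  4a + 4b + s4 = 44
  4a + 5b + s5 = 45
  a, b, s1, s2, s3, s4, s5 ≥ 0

Primal max cᵀx s.t. Ax ≤ b, x ≥ 0  →  Dual min bᵀy s.t. Aᵀy ≥ c, y ≥ 0.

Minimize: z = 30y1 + 31y2 + 34y3 + 44y4 + 45y5

Subject to:
  2y1 + 2y2 + 3y3 + 4y4 + 4y5 ≥ 6
  y1 + 2y2 + 2y3 + 4y4 + 5y5 ≥ 7
  y1, y2, y3, y4, y5 ≥ 0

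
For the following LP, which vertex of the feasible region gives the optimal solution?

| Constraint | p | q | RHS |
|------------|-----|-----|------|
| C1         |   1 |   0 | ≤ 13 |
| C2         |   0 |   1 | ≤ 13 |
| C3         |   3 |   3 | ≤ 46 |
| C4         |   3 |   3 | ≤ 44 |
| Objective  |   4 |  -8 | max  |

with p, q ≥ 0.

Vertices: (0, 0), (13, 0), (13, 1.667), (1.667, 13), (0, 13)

Evaluate the objective at each vertex of the feasible region:
  z(0, 0) = 0
  z(13, 0) = 52  ←
  z(13, 1.667) = 38.67
  z(1.667, 13) = -97.33
  z(0, 13) = -104
The maximum is at p = 13, q = 0.

(13, 0)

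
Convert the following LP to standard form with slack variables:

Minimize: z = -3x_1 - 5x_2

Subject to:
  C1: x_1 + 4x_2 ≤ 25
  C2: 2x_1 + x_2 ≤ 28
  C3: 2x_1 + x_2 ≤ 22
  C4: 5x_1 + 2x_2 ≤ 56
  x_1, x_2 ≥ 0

min z = -3x_1 - 5x_2

s.t.
  x_1 + 4x_2 + s1 = 25
  2x_1 + x_2 + s2 = 28
  2x_1 + x_2 + s3 = 22
  5x_1 + 2x_2 + s4 = 56
  x_1, x_2, s1, s2, s3, s4 ≥ 0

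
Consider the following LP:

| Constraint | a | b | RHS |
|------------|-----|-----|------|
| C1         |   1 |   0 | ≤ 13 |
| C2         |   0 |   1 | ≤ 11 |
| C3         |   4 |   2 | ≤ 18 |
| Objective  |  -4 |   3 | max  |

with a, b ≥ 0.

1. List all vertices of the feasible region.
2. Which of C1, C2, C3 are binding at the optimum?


1. (0, 0), (4.5, 0), (0, 9)
2. C3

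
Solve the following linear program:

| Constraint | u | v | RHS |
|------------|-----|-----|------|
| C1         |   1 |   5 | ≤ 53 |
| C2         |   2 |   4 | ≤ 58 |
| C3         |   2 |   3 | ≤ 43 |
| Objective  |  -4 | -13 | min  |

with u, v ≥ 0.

Evaluate the objective at each vertex of the feasible region:
  z(0, 0) = 0
  z(21.5, 0) = -86
  z(8, 9) = -149  ←
  z(0, 10.6) = -137.8
The minimum is at u = 8, v = 9.

u = 8, v = 9, z = -149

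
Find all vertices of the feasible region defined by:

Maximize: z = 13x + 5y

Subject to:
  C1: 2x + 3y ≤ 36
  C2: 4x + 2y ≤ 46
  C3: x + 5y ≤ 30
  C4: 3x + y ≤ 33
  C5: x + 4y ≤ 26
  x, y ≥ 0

(0, 0), (11, 0), (10, 3), (9.444, 4.111), (0, 6)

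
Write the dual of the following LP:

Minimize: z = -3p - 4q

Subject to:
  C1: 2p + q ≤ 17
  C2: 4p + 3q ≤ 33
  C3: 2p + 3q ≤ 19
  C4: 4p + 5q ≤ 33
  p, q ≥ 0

Primal min cᵀx s.t. Ax ≤ b, x ≥ 0  →  Dual max −bᵀy s.t. Aᵀy ≥ −c, y ≥ 0.

Maximize: z = -17y1 - 33y2 - 19y3 - 33y4

Subject to:
  2y1 + 4y2 + 2y3 + 4y4 ≥ 3
  y1 + 3y2 + 3y3 + 5y4 ≥ 4
  y1, y2, y3, y4 ≥ 0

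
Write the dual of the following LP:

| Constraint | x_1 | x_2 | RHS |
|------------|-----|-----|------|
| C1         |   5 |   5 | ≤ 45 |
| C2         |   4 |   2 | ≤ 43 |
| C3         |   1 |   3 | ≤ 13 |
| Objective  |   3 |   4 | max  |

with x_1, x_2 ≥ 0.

Primal max cᵀx s.t. Ax ≤ b, x ≥ 0  →  Dual min bᵀy s.t. Aᵀy ≥ c, y ≥ 0.

Minimize: z = 45y1 + 43y2 + 13y3

Subject to:
  5y1 + 4y2 + y3 ≥ 3
  5y1 + 2y2 + 3y3 ≥ 4
  y1, y2, y3 ≥ 0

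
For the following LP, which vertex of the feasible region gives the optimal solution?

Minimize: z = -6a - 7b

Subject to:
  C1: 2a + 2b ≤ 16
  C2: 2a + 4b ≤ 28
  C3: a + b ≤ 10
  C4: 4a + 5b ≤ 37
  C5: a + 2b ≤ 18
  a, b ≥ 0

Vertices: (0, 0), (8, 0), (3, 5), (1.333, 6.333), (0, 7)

Evaluate the objective at each vertex of the feasible region:
  z(0, 0) = 0
  z(8, 0) = -48
  z(3, 5) = -53  ←
  z(1.333, 6.333) = -52.33
  z(0, 7) = -49
The minimum is at a = 3, b = 5.

(3, 5)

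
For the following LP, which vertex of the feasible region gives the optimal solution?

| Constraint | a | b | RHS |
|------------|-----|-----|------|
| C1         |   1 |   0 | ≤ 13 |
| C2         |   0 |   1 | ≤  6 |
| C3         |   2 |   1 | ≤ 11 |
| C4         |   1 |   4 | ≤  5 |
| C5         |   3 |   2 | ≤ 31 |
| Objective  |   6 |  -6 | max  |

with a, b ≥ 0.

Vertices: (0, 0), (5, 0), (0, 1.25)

Evaluate the objective at each vertex of the feasible region:
  z(0, 0) = 0
  z(5, 0) = 30  ←
  z(0, 1.25) = -7.5
The maximum is at a = 5, b = 0.

(5, 0)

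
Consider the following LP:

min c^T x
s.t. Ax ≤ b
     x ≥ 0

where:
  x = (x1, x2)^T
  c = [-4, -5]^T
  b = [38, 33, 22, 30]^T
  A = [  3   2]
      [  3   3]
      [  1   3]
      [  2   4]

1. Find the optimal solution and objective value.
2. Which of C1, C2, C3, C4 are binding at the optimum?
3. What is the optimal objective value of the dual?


1. x1 = 7, x2 = 4, z = -48
2. C2, C4
3. -48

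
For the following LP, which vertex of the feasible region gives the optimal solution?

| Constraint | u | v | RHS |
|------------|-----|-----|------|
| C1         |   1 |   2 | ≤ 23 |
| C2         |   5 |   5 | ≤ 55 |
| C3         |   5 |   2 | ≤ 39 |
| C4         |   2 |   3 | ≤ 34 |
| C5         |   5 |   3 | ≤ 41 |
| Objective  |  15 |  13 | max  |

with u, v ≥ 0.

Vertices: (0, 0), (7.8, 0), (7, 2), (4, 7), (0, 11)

Evaluate the objective at each vertex of the feasible region:
  z(0, 0) = 0
  z(7.8, 0) = 117
  z(7, 2) = 131
  z(4, 7) = 151  ←
  z(0, 11) = 143
The maximum is at u = 4, v = 7.

(4, 7)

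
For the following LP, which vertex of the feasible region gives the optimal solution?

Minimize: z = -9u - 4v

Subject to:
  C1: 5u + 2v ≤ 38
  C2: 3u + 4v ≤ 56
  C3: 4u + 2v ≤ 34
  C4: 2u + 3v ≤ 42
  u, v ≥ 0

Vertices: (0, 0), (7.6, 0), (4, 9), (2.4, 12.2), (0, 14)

Evaluate the objective at each vertex of the feasible region:
  z(0, 0) = 0
  z(7.6, 0) = -68.4
  z(4, 9) = -72  ←
  z(2.4, 12.2) = -70.4
  z(0, 14) = -56
The minimum is at u = 4, v = 9.

(4, 9)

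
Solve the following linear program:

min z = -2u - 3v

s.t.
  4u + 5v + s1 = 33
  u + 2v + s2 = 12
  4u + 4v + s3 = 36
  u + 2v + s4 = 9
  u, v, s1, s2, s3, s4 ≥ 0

Evaluate the objective at each vertex of the feasible region:
  z(0, 0) = 0
  z(8.25, 0) = -16.5
  z(7, 1) = -17  ←
  z(0, 4.5) = -13.5
The minimum is at u = 7, v = 1.

u = 7, v = 1, z = -17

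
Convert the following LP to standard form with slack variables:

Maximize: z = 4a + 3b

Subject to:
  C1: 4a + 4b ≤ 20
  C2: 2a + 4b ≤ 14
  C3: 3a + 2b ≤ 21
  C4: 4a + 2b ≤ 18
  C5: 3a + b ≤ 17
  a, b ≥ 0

max z = 4a + 3b

s.t.
  4a + 4b + s1 = 20
  2a + 4b + s2 = 14
  3a + 2b + s3 = 21
  4a + 2b + s4 = 18
  3a + b + s5 = 17
  a, b, s1, s2, s3, s4, s5 ≥ 0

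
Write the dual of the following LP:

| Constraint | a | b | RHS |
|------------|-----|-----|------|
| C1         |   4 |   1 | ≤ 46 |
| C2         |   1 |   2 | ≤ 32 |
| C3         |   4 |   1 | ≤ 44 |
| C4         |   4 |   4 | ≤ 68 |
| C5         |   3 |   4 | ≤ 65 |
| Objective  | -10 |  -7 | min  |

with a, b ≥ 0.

Primal min cᵀx s.t. Ax ≤ b, x ≥ 0  →  Dual max −bᵀy s.t. Aᵀy ≥ −c, y ≥ 0.

Maximize: z = -46y1 - 32y2 - 44y3 - 68y4 - 65y5

Subject to:
  4y1 + y2 + 4y3 + 4y4 + 3y5 ≥ 10
  y1 + 2y2 + y3 + 4y4 + 4y5 ≥ 7
  y1, y2, y3, y4, y5 ≥ 0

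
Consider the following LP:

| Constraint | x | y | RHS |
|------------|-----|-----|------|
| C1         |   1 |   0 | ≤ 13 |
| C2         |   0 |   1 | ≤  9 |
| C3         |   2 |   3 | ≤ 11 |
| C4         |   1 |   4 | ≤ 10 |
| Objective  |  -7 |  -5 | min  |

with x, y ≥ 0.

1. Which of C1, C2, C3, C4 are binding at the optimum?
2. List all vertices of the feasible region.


1. C3
2. (0, 0), (5.5, 0), (2.8, 1.8), (0, 2.5)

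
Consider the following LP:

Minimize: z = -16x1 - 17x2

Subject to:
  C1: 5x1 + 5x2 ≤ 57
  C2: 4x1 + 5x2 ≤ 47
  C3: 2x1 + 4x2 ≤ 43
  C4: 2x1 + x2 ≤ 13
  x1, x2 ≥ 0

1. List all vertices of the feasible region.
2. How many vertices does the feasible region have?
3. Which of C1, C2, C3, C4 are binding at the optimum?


1. (0, 0), (6.5, 0), (3, 7), (0, 9.4)
2. 4
3. C2, C4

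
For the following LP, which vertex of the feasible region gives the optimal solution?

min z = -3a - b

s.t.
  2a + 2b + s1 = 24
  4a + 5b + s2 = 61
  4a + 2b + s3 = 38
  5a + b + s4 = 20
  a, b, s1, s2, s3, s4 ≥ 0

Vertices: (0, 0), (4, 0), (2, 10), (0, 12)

Evaluate the objective at each vertex of the feasible region:
  z(0, 0) = 0
  z(4, 0) = -12
  z(2, 10) = -16  ←
  z(0, 12) = -12
The minimum is at a = 2, b = 10.

(2, 10)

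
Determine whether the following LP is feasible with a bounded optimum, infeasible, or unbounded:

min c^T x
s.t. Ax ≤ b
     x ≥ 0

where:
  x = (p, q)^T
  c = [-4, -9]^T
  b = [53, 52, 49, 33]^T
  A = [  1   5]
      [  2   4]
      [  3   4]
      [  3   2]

Feasible with a bounded optimal solution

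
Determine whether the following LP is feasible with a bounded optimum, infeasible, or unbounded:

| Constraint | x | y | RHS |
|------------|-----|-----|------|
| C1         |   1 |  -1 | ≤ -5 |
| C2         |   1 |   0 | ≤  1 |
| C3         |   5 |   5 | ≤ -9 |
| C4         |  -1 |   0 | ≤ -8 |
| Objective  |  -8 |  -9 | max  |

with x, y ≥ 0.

Infeasible (no feasible solution exists)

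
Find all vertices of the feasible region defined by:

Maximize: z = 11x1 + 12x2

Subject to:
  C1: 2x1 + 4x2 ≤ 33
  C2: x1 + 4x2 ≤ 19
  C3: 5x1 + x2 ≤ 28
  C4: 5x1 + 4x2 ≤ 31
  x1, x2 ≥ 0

(0, 0), (5.6, 0), (5.4, 1), (3, 4), (0, 4.75)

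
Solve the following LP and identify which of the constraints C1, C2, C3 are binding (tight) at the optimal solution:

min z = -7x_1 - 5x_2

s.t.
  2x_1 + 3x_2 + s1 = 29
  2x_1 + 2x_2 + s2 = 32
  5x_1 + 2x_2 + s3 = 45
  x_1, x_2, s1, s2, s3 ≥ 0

At x_1 = 7, x_2 = 5, compute slack b - a·x for each constraint:
  C1: 29 − 29 = 0  (binding)
  C2: 32 − 24 = 8  (slack)
  C3: 45 − 45 = 0  (binding)

Optimal: x_1 = 7, x_2 = 5
Binding: C1, C3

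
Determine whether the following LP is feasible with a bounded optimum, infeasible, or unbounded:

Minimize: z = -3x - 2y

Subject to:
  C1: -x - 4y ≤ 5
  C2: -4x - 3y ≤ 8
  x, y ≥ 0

Unbounded (objective can decrease without bound)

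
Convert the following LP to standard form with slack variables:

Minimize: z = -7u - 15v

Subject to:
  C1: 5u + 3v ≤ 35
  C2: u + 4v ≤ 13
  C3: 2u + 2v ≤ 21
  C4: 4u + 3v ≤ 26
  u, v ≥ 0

min z = -7u - 15v

s.t.
  5u + 3v + s1 = 35
  u + 4v + s2 = 13
  2u + 2v + s3 = 21
  4u + 3v + s4 = 26
  u, v, s1, s2, s3, s4 ≥ 0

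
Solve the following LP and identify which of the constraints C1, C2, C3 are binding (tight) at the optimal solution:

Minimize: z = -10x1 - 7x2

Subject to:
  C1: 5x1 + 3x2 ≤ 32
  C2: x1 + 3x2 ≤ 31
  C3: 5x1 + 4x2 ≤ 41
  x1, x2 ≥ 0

At x1 = 1, x2 = 9, compute slack b - a·x for each constraint:
  C1: 32 − 32 = 0  (binding)
  C2: 31 − 28 = 3  (slack)
  C3: 41 − 41 = 0  (binding)

Optimal: x1 = 1, x2 = 9
Binding: C1, C3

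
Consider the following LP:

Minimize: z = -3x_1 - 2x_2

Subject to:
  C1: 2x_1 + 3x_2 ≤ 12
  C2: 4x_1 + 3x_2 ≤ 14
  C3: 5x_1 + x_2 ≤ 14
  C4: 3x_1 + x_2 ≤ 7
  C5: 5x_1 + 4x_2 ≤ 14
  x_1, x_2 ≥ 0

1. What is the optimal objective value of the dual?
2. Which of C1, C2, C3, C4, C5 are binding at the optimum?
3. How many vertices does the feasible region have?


1. -8
2. C4, C5
3. 4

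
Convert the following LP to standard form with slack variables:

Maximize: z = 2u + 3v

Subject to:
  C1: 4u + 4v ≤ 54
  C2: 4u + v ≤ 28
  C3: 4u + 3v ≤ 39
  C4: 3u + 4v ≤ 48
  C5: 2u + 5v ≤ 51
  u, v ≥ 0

max z = 2u + 3v

s.t.
  4u + 4v + s1 = 54
  4u + v + s2 = 28
  4u + 3v + s3 = 39
  3u + 4v + s4 = 48
  2u + 5v + s5 = 51
  u, v, s1, s2, s3, s4, s5 ≥ 0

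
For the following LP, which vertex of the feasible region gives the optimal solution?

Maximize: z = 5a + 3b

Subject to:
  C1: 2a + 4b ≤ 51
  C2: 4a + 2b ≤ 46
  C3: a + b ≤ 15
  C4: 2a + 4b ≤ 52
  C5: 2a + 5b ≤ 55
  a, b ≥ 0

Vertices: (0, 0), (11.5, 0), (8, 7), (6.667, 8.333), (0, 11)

Evaluate the objective at each vertex of the feasible region:
  z(0, 0) = 0
  z(11.5, 0) = 57.5
  z(8, 7) = 61  ←
  z(6.667, 8.333) = 58.33
  z(0, 11) = 33
The maximum is at a = 8, b = 7.

(8, 7)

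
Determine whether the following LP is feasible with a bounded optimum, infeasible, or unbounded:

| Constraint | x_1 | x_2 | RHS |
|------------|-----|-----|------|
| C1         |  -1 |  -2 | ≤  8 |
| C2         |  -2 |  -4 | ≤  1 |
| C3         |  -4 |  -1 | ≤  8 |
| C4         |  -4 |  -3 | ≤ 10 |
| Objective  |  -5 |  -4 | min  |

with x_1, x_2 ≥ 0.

Unbounded (objective can decrease without bound)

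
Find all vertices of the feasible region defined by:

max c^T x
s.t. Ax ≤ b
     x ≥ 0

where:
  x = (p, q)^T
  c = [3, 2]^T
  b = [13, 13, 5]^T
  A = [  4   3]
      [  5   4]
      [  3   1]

(0, 0), (1.667, 0), (1, 2), (0, 3.25)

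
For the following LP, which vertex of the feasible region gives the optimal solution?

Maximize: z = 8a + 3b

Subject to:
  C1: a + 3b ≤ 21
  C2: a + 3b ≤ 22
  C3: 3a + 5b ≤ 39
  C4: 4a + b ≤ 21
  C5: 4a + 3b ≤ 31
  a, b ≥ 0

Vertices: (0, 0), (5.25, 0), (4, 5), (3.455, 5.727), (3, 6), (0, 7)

Evaluate the objective at each vertex of the feasible region:
  z(0, 0) = 0
  z(5.25, 0) = 42
  z(4, 5) = 47  ←
  z(3.455, 5.727) = 44.82
  z(3, 6) = 42
  z(0, 7) = 21
The maximum is at a = 4, b = 5.

(4, 5)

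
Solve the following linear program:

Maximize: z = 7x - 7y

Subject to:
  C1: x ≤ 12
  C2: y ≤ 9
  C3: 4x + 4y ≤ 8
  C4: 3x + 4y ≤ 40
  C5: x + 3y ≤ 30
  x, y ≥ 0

Evaluate the objective at each vertex of the feasible region:
  z(0, 0) = 0
  z(2, 0) = 14  ←
  z(0, 2) = -14
The maximum is at x = 2, y = 0.

x = 2, y = 0, z = 14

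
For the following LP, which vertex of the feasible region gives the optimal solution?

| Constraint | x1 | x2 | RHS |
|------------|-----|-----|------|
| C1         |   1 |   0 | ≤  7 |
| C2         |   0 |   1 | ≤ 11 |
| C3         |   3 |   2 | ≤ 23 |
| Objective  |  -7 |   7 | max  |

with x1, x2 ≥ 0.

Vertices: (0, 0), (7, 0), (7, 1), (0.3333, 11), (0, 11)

Evaluate the objective at each vertex of the feasible region:
  z(0, 0) = 0
  z(7, 0) = -49
  z(7, 1) = -42
  z(0.3333, 11) = 74.67
  z(0, 11) = 77  ←
The maximum is at x1 = 0, x2 = 11.

(0, 11)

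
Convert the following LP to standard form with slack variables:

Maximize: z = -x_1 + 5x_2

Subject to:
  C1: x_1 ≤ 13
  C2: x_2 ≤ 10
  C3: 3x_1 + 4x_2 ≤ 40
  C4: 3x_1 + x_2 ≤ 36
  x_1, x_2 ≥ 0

max z = -x_1 + 5x_2

s.t.
  x_1 + s1 = 13
  x_2 + s2 = 10
  3x_1 + 4x_2 + s3 = 40
  3x_1 + x_2 + s4 = 36
  x_1, x_2, s1, s2, s3, s4 ≥ 0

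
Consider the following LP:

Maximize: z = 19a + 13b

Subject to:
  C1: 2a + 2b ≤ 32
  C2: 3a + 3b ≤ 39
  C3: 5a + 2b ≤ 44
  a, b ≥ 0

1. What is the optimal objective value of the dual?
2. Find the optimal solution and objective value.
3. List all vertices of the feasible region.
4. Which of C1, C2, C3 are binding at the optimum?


1. 205
2. a = 6, b = 7, z = 205
3. (0, 0), (8.8, 0), (6, 7), (0, 13)
4. C2, C3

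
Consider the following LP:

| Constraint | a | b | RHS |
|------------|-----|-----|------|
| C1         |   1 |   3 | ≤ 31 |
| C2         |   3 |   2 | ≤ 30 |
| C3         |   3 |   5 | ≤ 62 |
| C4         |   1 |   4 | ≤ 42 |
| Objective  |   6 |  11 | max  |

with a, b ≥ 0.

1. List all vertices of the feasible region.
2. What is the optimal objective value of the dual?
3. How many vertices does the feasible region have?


1. (0, 0), (10, 0), (4, 9), (0, 10.33)
2. 123
3. 4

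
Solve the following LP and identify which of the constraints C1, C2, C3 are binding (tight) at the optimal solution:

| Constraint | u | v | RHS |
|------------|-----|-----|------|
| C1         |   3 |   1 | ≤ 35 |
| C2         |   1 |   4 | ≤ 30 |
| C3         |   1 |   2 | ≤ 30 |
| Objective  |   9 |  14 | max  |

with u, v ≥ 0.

At u = 10, v = 5, compute slack b - a·x for each constraint:
  C1: 35 − 35 = 0  (binding)
  C2: 30 − 30 = 0  (binding)
  C3: 30 − 20 = 10  (slack)

Optimal: u = 10, v = 5
Binding: C1, C2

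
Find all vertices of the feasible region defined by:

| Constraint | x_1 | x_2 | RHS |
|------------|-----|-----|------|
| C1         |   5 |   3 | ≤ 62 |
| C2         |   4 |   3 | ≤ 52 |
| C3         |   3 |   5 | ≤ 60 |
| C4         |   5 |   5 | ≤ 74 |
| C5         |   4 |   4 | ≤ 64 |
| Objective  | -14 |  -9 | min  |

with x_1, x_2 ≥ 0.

(0, 0), (12.4, 0), (10, 4), (7.6, 7.2), (7, 7.8), (0, 12)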